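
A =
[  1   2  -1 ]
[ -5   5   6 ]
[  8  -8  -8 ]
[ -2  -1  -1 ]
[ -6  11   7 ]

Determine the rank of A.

Row reduce to echelon form.
R2 ← R2 + (5)·R1: [0, 15, 1]
R3 ← R3 − (8)·R1: [0, -24, 0]
R4 ← R4 + (2)·R1: [0, 3, -3]
R5 ← R5 + (6)·R1: [0, 23, 1]
R3 ← R3 + (8/5)·R2: [0, 0, 8/5]
R4 ← R4 − (1/5)·R2: [0, 0, -16/5]
R5 ← R5 − (23/15)·R2: [0, 0, -8/15]
R4 ← R4 + (2)·R3: [0, 0, 0]
R5 ← R5 + (1/3)·R3: [0, 0, 0]
Echelon form has 3 nonzero rows, so rank(A) = 3.

3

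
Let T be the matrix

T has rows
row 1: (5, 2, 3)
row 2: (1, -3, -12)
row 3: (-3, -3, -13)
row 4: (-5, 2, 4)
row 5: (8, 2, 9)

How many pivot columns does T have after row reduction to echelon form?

Row reduce to echelon form.
R2 ← R2 − (1/5)·R1: [0, -17/5, -63/5]
R3 ← R3 + (3/5)·R1: [0, -9/5, -56/5]
R4 ← R4 + R1: [0, 4, 7]
R5 ← R5 − (8/5)·R1: [0, -6/5, 21/5]
R3 ← R3 − (9/17)·R2: [0, 0, -77/17]
R4 ← R4 + (20/17)·R2: [0, 0, -133/17]
R5 ← R5 − (6/17)·R2: [0, 0, 147/17]
R4 ← R4 − (19/11)·R3: [0, 0, 0]
R5 ← R5 + (21/11)·R3: [0, 0, 0]
Echelon form has 3 nonzero rows, so rank(T) = 3.
Each nonzero row contributes one pivot column: 3 pivot columns.

3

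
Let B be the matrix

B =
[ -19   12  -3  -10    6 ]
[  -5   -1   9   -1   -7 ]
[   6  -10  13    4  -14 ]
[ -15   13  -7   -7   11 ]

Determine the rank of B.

3

Row reduce to echelon form.
R2 ← R2 − (5/19)·R1: [0, -79/19, 186/19, 31/19, -163/19]
R3 ← R3 + (6/19)·R1: [0, -118/19, 229/19, 16/19, -230/19]
R4 ← R4 − (15/19)·R1: [0, 67/19, -88/19, 17/19, 119/19]
R3 ← R3 − (118/79)·R2: [0, 0, -203/79, -126/79, 56/79]
R4 ← R4 + (67/79)·R2: [0, 0, 290/79, 180/79, -80/79]
R4 ← R4 + (10/7)·R3: [0, 0, 0, 0, 0]
Echelon form has 3 nonzero rows, so rank(B) = 3.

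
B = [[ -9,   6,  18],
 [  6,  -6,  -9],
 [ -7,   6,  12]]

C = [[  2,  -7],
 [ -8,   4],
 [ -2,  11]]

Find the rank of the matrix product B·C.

2

First compute BC:
[[-102, 285],
 [ 78, -165],
 [-86, 205]]
Now row reduce the product.
R2 ← R2 + (13/17)·R1: [0, 900/17]
R3 ← R3 − (43/51)·R1: [0, -600/17]
R3 ← R3 + (2/3)·R2: [0, 0]
2 nonzero rows, so rank(BC) = 2.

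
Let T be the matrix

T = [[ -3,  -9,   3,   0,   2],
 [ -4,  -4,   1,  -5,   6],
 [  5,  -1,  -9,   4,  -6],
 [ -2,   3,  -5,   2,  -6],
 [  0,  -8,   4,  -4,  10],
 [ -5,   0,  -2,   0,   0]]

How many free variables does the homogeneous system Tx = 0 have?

0

Row reduce to echelon form.
R2 ← R2 − (4/3)·R1: [0, 8, -3, -5, 10/3]
R3 ← R3 + (5/3)·R1: [0, -16, -4, 4, -8/3]
R4 ← R4 − (2/3)·R1: [0, 9, -7, 2, -22/3]
R6 ← R6 − (5/3)·R1: [0, 15, -7, 0, -10/3]
R3 ← R3 + (2)·R2: [0, 0, -10, -6, 4]
R4 ← R4 − (9/8)·R2: [0, 0, -29/8, 61/8, -133/12]
R5 ← R5 + R2: [0, 0, 1, -9, 40/3]
R6 ← R6 − (15/8)·R2: [0, 0, -11/8, 75/8, -115/12]
R4 ← R4 − (29/80)·R3: [0, 0, 0, 49/5, -188/15]
R5 ← R5 + (1/10)·R3: [0, 0, 0, -48/5, 206/15]
R6 ← R6 − (11/80)·R3: [0, 0, 0, 51/5, -152/15]
R5 ← R5 + (48/49)·R4: [0, 0, 0, 0, 214/147]
R6 ← R6 − (51/49)·R4: [0, 0, 0, 0, 428/147]
R6 ← R6 − (2)·R5: [0, 0, 0, 0, 0]
5 nonzero rows, so rank(T) = 5.
T has 5 columns; by rank–nullity, nullity = 5 − 5 = 0.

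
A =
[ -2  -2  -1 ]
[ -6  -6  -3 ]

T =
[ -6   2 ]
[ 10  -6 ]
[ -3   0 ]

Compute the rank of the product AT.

First compute AT:
[[ -5,   8],
 [-15,  24]]
Now row reduce the product.
R2 ← R2 − (3)·R1: [0, 0]
1 nonzero row, so rank(AT) = 1.

1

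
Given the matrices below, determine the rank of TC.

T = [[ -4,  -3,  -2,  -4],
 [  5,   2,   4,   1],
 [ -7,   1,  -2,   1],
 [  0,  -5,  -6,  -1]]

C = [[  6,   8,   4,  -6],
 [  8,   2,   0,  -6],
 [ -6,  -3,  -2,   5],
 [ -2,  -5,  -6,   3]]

First compute TC:
[[-28, -12,  12,  20],
 [ 20,  27,   6, -19],
 [-24, -53, -30,  29],
 [ -2,  13,  18,  -3]]
Now row reduce the product.
R2 ← R2 + (5/7)·R1: [0, 129/7, 102/7, -33/7]
R3 ← R3 − (6/7)·R1: [0, -299/7, -282/7, 83/7]
R4 ← R4 − (1/14)·R1: [0, 97/7, 120/7, -31/7]
R3 ← R3 + (299/129)·R2: [0, 0, -280/43, 40/43]
R4 ← R4 − (97/129)·R2: [0, 0, 266/43, -38/43]
R4 ← R4 + (19/20)·R3: [0, 0, 0, 0]
3 nonzero rows, so rank(TC) = 3.

3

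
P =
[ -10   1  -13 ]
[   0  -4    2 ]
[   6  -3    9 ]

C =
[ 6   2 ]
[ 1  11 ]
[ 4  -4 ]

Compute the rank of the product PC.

First compute PC:
[[-111,  43],
 [  4, -52],
 [ 69, -57]]
Now row reduce the product.
R2 ← R2 + (4/111)·R1: [0, -5600/111]
R3 ← R3 + (23/37)·R1: [0, -1120/37]
R3 ← R3 − (3/5)·R2: [0, 0]
2 nonzero rows, so rank(PC) = 2.

2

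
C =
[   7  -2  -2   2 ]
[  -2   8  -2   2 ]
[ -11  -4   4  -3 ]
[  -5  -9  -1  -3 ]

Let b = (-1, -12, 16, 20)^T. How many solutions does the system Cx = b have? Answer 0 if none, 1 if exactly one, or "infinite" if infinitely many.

Row reduce the augmented matrix [C | b].
R2 ← R2 + (2/7)·R1: [0, 52/7, -18/7, 18/7, -86/7]
R3 ← R3 + (11/7)·R1: [0, -50/7, 6/7, 1/7, 101/7]
R4 ← R4 + (5/7)·R1: [0, -73/7, -17/7, -11/7, 135/7]
R3 ← R3 + (25/26)·R2: [0, 0, -21/13, 34/13, 34/13]
R4 ← R4 + (73/52)·R2: [0, 0, -157/26, 53/26, 53/26]
R4 ← R4 − (157/42)·R3: [0, 0, 0, -325/42, -325/42]
The echelon form has 4 nonzero rows, and every pivot lies in the first 4 columns, so rank(C) = rank([C|b]) = 4.
The system is consistent.
rank = 4 = number of unknowns, so the solution is unique.

1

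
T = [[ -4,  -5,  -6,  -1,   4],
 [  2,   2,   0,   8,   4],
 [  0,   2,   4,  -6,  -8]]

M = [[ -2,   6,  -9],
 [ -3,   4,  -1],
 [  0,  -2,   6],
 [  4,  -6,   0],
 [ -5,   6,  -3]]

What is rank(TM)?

3

First compute TM:
[[ -1,  -2,  -7],
 [  2,  -4, -32],
 [ 10, -12,  46]]
Now row reduce the product.
R2 ← R2 + (2)·R1: [0, -8, -46]
R3 ← R3 + (10)·R1: [0, -32, -24]
R3 ← R3 − (4)·R2: [0, 0, 160]
3 nonzero rows, so rank(TM) = 3.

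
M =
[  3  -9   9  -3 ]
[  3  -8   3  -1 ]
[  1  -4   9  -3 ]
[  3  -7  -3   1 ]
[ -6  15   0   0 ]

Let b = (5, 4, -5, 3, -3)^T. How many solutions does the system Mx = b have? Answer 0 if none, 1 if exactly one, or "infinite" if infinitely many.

Row reduce the augmented matrix [M | b].
R2 ← R2 − R1: [0, 1, -6, 2, -1]
R3 ← R3 − (1/3)·R1: [0, -1, 6, -2, -20/3]
R4 ← R4 − R1: [0, 2, -12, 4, -2]
R5 ← R5 + (2)·R1: [0, -3, 18, -6, 7]
R3 ← R3 + R2: [0, 0, 0, 0, -23/3]
R4 ← R4 − (2)·R2: [0, 0, 0, 0, 0]
R5 ← R5 + (3)·R2: [0, 0, 0, 0, 4]
R5 ← R5 + (12/23)·R3: [0, 0, 0, 0, 0]
The echelon form has 3 nonzero rows; the last pivot sits in the augmented column, so rank(M) = 2 but rank([M|b]) = 3.
Since the ranks differ, the system is inconsistent.
It has no solutions.

0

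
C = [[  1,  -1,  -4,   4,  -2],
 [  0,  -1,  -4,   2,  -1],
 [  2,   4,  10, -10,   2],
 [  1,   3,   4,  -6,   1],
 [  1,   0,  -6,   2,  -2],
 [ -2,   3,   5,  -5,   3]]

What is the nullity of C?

1

Row reduce to echelon form.
R3 ← R3 − (2)·R1: [0, 6, 18, -18, 6]
R4 ← R4 − R1: [0, 4, 8, -10, 3]
R5 ← R5 − R1: [0, 1, -2, -2, 0]
R6 ← R6 + (2)·R1: [0, 1, -3, 3, -1]
R3 ← R3 + (6)·R2: [0, 0, -6, -6, 0]
R4 ← R4 + (4)·R2: [0, 0, -8, -2, -1]
R5 ← R5 + R2: [0, 0, -6, 0, -1]
R6 ← R6 + R2: [0, 0, -7, 5, -2]
R4 ← R4 − (4/3)·R3: [0, 0, 0, 6, -1]
R5 ← R5 − R3: [0, 0, 0, 6, -1]
R6 ← R6 − (7/6)·R3: [0, 0, 0, 12, -2]
R5 ← R5 − R4: [0, 0, 0, 0, 0]
R6 ← R6 − (2)·R4: [0, 0, 0, 0, 0]
4 nonzero rows, so rank(C) = 4.
C has 5 columns; by rank–nullity, nullity = 5 − 4 = 1.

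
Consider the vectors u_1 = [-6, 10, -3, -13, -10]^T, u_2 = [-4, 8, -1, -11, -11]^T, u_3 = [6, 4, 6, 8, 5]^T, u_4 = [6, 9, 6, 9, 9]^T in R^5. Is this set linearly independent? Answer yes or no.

no

Form the matrix with these vectors as rows and row reduce.
R2 ← R2 − (2/3)·R1: [0, 4/3, 1, -7/3, -13/3]
R3 ← R3 + R1: [0, 14, 3, -5, -5]
R4 ← R4 + R1: [0, 19, 3, -4, -1]
R3 ← R3 − (21/2)·R2: [0, 0, -15/2, 39/2, 81/2]
R4 ← R4 − (57/4)·R2: [0, 0, -45/4, 117/4, 243/4]
R4 ← R4 − (3/2)·R3: [0, 0, 0, 0, 0]
3 nonzero rows, so the 4 vectors span a space of dimension 3.
Since 3 < 4, the vectors are linearly dependent.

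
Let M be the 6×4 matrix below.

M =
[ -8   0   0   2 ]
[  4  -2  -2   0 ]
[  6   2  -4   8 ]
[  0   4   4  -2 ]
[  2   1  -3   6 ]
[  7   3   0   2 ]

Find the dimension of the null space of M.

1

Row reduce to echelon form.
R2 ← R2 + (1/2)·R1: [0, -2, -2, 1]
R3 ← R3 + (3/4)·R1: [0, 2, -4, 19/2]
R5 ← R5 + (1/4)·R1: [0, 1, -3, 13/2]
R6 ← R6 + (7/8)·R1: [0, 3, 0, 15/4]
R3 ← R3 + R2: [0, 0, -6, 21/2]
R4 ← R4 + (2)·R2: [0, 0, 0, 0]
R5 ← R5 + (1/2)·R2: [0, 0, -4, 7]
R6 ← R6 + (3/2)·R2: [0, 0, -3, 21/4]
R5 ← R5 − (2/3)·R3: [0, 0, 0, 0]
R6 ← R6 − (1/2)·R3: [0, 0, 0, 0]
3 nonzero rows, so rank(M) = 3.
M has 4 columns; by rank–nullity, nullity = 4 − 3 = 1.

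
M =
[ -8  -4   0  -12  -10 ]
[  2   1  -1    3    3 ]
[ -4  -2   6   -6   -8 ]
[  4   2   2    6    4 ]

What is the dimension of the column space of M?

2

Row reduce to echelon form.
R2 ← R2 + (1/4)·R1: [0, 0, -1, 0, 1/2]
R3 ← R3 − (1/2)·R1: [0, 0, 6, 0, -3]
R4 ← R4 + (1/2)·R1: [0, 0, 2, 0, -1]
R3 ← R3 + (6)·R2: [0, 0, 0, 0, 0]
R4 ← R4 + (2)·R2: [0, 0, 0, 0, 0]
Echelon form has 2 nonzero rows, so rank(M) = 2.
The column space has dimension equal to the rank: 2.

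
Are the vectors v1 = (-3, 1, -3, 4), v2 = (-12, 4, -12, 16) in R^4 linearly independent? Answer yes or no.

no

Form the matrix with these vectors as rows and row reduce.
R2 ← R2 − (4)·R1: [0, 0, 0, 0]
1 nonzero row, so the 2 vectors span a space of dimension 1.
Since 1 < 2, the vectors are linearly dependent.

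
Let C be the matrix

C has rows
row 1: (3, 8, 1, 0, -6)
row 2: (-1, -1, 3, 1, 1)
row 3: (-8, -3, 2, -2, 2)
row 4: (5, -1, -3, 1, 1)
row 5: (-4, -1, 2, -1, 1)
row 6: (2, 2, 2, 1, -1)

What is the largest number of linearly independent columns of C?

Row reduce to echelon form.
R2 ← R2 + (1/3)·R1: [0, 5/3, 10/3, 1, -1]
R3 ← R3 + (8/3)·R1: [0, 55/3, 14/3, -2, -14]
R4 ← R4 − (5/3)·R1: [0, -43/3, -14/3, 1, 11]
R5 ← R5 + (4/3)·R1: [0, 29/3, 10/3, -1, -7]
R6 ← R6 − (2/3)·R1: [0, -10/3, 4/3, 1, 3]
R3 ← R3 − (11)·R2: [0, 0, -32, -13, -3]
R4 ← R4 + (43/5)·R2: [0, 0, 24, 48/5, 12/5]
R5 ← R5 − (29/5)·R2: [0, 0, -16, -34/5, -6/5]
R6 ← R6 + (2)·R2: [0, 0, 8, 3, 1]
R4 ← R4 + (3/4)·R3: [0, 0, 0, -3/20, 3/20]
R5 ← R5 − (1/2)·R3: [0, 0, 0, -3/10, 3/10]
R6 ← R6 + (1/4)·R3: [0, 0, 0, -1/4, 1/4]
R5 ← R5 − (2)·R4: [0, 0, 0, 0, 0]
R6 ← R6 − (5/3)·R4: [0, 0, 0, 0, 0]
Echelon form has 4 nonzero rows, so rank(C) = 4.
The rank gives the maximum number of linearly independent columns: 4.

4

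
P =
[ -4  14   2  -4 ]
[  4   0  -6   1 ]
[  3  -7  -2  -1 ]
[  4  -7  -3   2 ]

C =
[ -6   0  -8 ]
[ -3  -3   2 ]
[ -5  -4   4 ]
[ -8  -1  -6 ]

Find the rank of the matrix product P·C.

First compute PC:
[[  4, -46,  92],
 [ -2,  23, -62],
 [ 21,  30, -40],
 [ -4,  31, -70]]
Now row reduce the product.
R2 ← R2 + (1/2)·R1: [0, 0, -16]
R3 ← R3 − (21/4)·R1: [0, 543/2, -523]
R4 ← R4 + R1: [0, -15, 22]
Swap R2 ↔ R3
R4 ← R4 + (10/181)·R2: [0, 0, -1248/181]
R4 ← R4 − (78/181)·R3: [0, 0, 0]
3 nonzero rows, so rank(PC) = 3.

3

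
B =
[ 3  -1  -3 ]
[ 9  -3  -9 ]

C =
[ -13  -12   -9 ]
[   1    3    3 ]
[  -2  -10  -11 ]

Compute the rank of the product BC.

1

First compute BC:
[[-34,  -9,   3],
 [-102, -27,   9]]
Now row reduce the product.
R2 ← R2 − (3)·R1: [0, 0, 0]
1 nonzero row, so rank(BC) = 1.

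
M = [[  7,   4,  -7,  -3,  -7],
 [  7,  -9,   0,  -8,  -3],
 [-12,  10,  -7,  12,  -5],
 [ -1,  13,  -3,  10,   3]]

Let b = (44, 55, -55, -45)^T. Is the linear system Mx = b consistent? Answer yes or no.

yes

Row reduce the augmented matrix [M | b].
R2 ← R2 − R1: [0, -13, 7, -5, 4, 11]
R3 ← R3 + (12/7)·R1: [0, 118/7, -19, 48/7, -17, 143/7]
R4 ← R4 + (1/7)·R1: [0, 95/7, -4, 67/7, 2, -271/7]
R3 ← R3 + (118/91)·R2: [0, 0, -129/13, 34/91, -1075/91, 451/13]
R4 ← R4 + (95/91)·R2: [0, 0, 43/13, 396/91, 562/91, -354/13]
R4 ← R4 + (1/3)·R3: [0, 0, 0, 94/21, 47/21, -47/3]
The echelon form has 4 nonzero rows, and every pivot lies in the first 5 columns, so rank(M) = rank([M|b]) = 4.
The system is consistent.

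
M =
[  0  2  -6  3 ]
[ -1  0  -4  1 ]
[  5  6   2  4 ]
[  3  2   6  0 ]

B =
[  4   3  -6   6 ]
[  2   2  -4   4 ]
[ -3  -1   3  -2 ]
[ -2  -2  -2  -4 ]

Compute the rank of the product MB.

2

First compute MB:
[[ 16,   4, -32,   8],
 [  6,  -1,  -8,  -2],
 [ 18,  17, -56,  34],
 [ -2,   7,  -8,  14]]
Now row reduce the product.
R2 ← R2 − (3/8)·R1: [0, -5/2, 4, -5]
R3 ← R3 − (9/8)·R1: [0, 25/2, -20, 25]
R4 ← R4 + (1/8)·R1: [0, 15/2, -12, 15]
R3 ← R3 + (5)·R2: [0, 0, 0, 0]
R4 ← R4 + (3)·R2: [0, 0, 0, 0]
2 nonzero rows, so rank(MB) = 2.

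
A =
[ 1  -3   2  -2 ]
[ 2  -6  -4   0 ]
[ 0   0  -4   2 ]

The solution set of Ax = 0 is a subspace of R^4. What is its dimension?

Row reduce to echelon form.
R2 ← R2 − (2)·R1: [0, 0, -8, 4]
R3 ← R3 − (1/2)·R2: [0, 0, 0, 0]
2 nonzero rows, so rank(A) = 2.
A has 4 columns; by rank–nullity, nullity = 4 − 2 = 2.

2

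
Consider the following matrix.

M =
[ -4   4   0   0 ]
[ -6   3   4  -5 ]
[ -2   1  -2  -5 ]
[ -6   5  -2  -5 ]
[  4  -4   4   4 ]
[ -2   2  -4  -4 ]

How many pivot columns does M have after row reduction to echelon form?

Row reduce to echelon form.
R2 ← R2 − (3/2)·R1: [0, -3, 4, -5]
R3 ← R3 − (1/2)·R1: [0, -1, -2, -5]
R4 ← R4 − (3/2)·R1: [0, -1, -2, -5]
R5 ← R5 + R1: [0, 0, 4, 4]
R6 ← R6 − (1/2)·R1: [0, 0, -4, -4]
R3 ← R3 − (1/3)·R2: [0, 0, -10/3, -10/3]
R4 ← R4 − (1/3)·R2: [0, 0, -10/3, -10/3]
R4 ← R4 − R3: [0, 0, 0, 0]
R5 ← R5 + (6/5)·R3: [0, 0, 0, 0]
R6 ← R6 − (6/5)·R3: [0, 0, 0, 0]
Echelon form has 3 nonzero rows, so rank(M) = 3.
Each nonzero row contributes one pivot column: 3 pivot columns.

3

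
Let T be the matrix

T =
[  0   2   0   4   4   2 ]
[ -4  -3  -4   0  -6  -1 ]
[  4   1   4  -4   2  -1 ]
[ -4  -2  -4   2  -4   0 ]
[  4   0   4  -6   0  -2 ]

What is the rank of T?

2

Row reduce to echelon form.
Swap R1 ↔ R2
R3 ← R3 + R1: [0, -2, 0, -4, -4, -2]
R4 ← R4 − R1: [0, 1, 0, 2, 2, 1]
R5 ← R5 + R1: [0, -3, 0, -6, -6, -3]
R3 ← R3 + R2: [0, 0, 0, 0, 0, 0]
R4 ← R4 − (1/2)·R2: [0, 0, 0, 0, 0, 0]
R5 ← R5 + (3/2)·R2: [0, 0, 0, 0, 0, 0]
Echelon form has 2 nonzero rows, so rank(T) = 2.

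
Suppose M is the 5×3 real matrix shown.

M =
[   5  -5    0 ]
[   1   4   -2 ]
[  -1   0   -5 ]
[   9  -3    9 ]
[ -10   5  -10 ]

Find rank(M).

Row reduce to echelon form.
R2 ← R2 − (1/5)·R1: [0, 5, -2]
R3 ← R3 + (1/5)·R1: [0, -1, -5]
R4 ← R4 − (9/5)·R1: [0, 6, 9]
R5 ← R5 + (2)·R1: [0, -5, -10]
R3 ← R3 + (1/5)·R2: [0, 0, -27/5]
R4 ← R4 − (6/5)·R2: [0, 0, 57/5]
R5 ← R5 + R2: [0, 0, -12]
R4 ← R4 + (19/9)·R3: [0, 0, 0]
R5 ← R5 − (20/9)·R3: [0, 0, 0]
Echelon form has 3 nonzero rows, so rank(M) = 3.

3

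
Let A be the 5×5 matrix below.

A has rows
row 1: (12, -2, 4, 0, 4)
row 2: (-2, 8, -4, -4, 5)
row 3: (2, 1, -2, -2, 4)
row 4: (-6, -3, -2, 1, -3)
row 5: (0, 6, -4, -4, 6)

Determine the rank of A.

3

Row reduce to echelon form.
R2 ← R2 + (1/6)·R1: [0, 23/3, -10/3, -4, 17/3]
R3 ← R3 − (1/6)·R1: [0, 4/3, -8/3, -2, 10/3]
R4 ← R4 + (1/2)·R1: [0, -4, 0, 1, -1]
R3 ← R3 − (4/23)·R2: [0, 0, -48/23, -30/23, 54/23]
R4 ← R4 + (12/23)·R2: [0, 0, -40/23, -25/23, 45/23]
R5 ← R5 − (18/23)·R2: [0, 0, -32/23, -20/23, 36/23]
R4 ← R4 − (5/6)·R3: [0, 0, 0, 0, 0]
R5 ← R5 − (2/3)·R3: [0, 0, 0, 0, 0]
Echelon form has 3 nonzero rows, so rank(A) = 3.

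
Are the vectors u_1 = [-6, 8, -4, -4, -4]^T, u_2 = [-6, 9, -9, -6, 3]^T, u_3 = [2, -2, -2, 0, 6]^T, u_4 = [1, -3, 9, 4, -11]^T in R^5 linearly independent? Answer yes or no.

no

Form the matrix with these vectors as rows and row reduce.
R2 ← R2 − R1: [0, 1, -5, -2, 7]
R3 ← R3 + (1/3)·R1: [0, 2/3, -10/3, -4/3, 14/3]
R4 ← R4 + (1/6)·R1: [0, -5/3, 25/3, 10/3, -35/3]
R3 ← R3 − (2/3)·R2: [0, 0, 0, 0, 0]
R4 ← R4 + (5/3)·R2: [0, 0, 0, 0, 0]
2 nonzero rows, so the 4 vectors span a space of dimension 2.
Since 2 < 4, the vectors are linearly dependent.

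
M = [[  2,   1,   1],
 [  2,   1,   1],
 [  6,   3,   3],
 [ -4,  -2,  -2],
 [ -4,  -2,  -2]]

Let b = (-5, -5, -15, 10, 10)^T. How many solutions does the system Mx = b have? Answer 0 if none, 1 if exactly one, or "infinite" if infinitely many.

Row reduce the augmented matrix [M | b].
R2 ← R2 − R1: [0, 0, 0, 0]
R3 ← R3 − (3)·R1: [0, 0, 0, 0]
R4 ← R4 + (2)·R1: [0, 0, 0, 0]
R5 ← R5 + (2)·R1: [0, 0, 0, 0]
The echelon form has 1 nonzero rows, and every pivot lies in the first 3 columns, so rank(M) = rank([M|b]) = 1.
The system is consistent.
rank = 1 < 3 unknowns, so there are infinitely many solutions.

infinite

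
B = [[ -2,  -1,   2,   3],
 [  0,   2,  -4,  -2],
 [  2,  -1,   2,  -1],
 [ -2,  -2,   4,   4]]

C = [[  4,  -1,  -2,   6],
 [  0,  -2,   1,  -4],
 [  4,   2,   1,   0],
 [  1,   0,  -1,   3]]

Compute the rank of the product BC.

First compute BC:
[[  3,   8,   2,   1],
 [-18, -12,   0, -14],
 [ 15,   4,  -2,  13],
 [ 12,  14,   2,   8]]
Now row reduce the product.
R2 ← R2 + (6)·R1: [0, 36, 12, -8]
R3 ← R3 − (5)·R1: [0, -36, -12, 8]
R4 ← R4 − (4)·R1: [0, -18, -6, 4]
R3 ← R3 + R2: [0, 0, 0, 0]
R4 ← R4 + (1/2)·R2: [0, 0, 0, 0]
2 nonzero rows, so rank(BC) = 2.

2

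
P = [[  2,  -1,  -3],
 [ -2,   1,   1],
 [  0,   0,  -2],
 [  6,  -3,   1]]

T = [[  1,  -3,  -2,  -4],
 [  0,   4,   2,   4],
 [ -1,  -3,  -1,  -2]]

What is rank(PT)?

2

First compute PT:
[[  5,  -1,  -3,  -6],
 [ -3,   7,   5,  10],
 [  2,   6,   2,   4],
 [  5, -33, -19, -38]]
Now row reduce the product.
R2 ← R2 + (3/5)·R1: [0, 32/5, 16/5, 32/5]
R3 ← R3 − (2/5)·R1: [0, 32/5, 16/5, 32/5]
R4 ← R4 − R1: [0, -32, -16, -32]
R3 ← R3 − R2: [0, 0, 0, 0]
R4 ← R4 + (5)·R2: [0, 0, 0, 0]
2 nonzero rows, so rank(PT) = 2.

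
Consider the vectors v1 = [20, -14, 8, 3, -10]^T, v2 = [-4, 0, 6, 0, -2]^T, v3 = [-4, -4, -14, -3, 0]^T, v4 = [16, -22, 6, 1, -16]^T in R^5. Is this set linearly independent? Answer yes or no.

no

Form the matrix with these vectors as rows and row reduce.
R2 ← R2 + (1/5)·R1: [0, -14/5, 38/5, 3/5, -4]
R3 ← R3 + (1/5)·R1: [0, -34/5, -62/5, -12/5, -2]
R4 ← R4 − (4/5)·R1: [0, -54/5, -2/5, -7/5, -8]
R3 ← R3 − (17/7)·R2: [0, 0, -216/7, -27/7, 54/7]
R4 ← R4 − (27/7)·R2: [0, 0, -208/7, -26/7, 52/7]
R4 ← R4 − (26/27)·R3: [0, 0, 0, 0, 0]
3 nonzero rows, so the 4 vectors span a space of dimension 3.
Since 3 < 4, the vectors are linearly dependent.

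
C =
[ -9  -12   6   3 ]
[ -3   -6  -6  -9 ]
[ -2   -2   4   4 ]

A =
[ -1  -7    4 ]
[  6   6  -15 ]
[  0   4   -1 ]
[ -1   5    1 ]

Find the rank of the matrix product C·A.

2

First compute CA:
[[-66,  30, 141],
 [-24, -84,  75],
 [-14,  38,  22]]
Now row reduce the product.
R2 ← R2 − (4/11)·R1: [0, -1044/11, 261/11]
R3 ← R3 − (7/33)·R1: [0, 348/11, -87/11]
R3 ← R3 + (1/3)·R2: [0, 0, 0]
2 nonzero rows, so rank(CA) = 2.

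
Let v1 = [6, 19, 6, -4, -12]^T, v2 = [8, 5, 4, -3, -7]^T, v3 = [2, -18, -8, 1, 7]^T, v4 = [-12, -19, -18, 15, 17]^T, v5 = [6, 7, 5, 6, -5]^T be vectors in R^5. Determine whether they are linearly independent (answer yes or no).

Form the matrix with these vectors as rows and row reduce.
R2 ← R2 − (4/3)·R1: [0, -61/3, -4, 7/3, 9]
R3 ← R3 − (1/3)·R1: [0, -73/3, -10, 7/3, 11]
R4 ← R4 + (2)·R1: [0, 19, -6, 7, -7]
R5 ← R5 − R1: [0, -12, -1, 10, 7]
R3 ← R3 − (73/61)·R2: [0, 0, -318/61, -28/61, 14/61]
R4 ← R4 + (57/61)·R2: [0, 0, -594/61, 560/61, 86/61]
R5 ← R5 − (36/61)·R2: [0, 0, 83/61, 526/61, 103/61]
R4 ← R4 − (99/53)·R3: [0, 0, 0, 532/53, 52/53]
R5 ← R5 + (83/318)·R3: [0, 0, 0, 1352/159, 278/159]
R5 ← R5 − (338/399)·R4: [0, 0, 0, 0, 122/133]
5 nonzero rows, so the 5 vectors span a space of dimension 5.
Since 5 = 5, the vectors are linearly independent.

yes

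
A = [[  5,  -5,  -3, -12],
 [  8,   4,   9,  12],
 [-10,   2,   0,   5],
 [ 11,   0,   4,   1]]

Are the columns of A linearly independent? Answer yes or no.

Row reduce A to echelon form.
R2 ← R2 − (8/5)·R1: [0, 12, 69/5, 156/5]
R3 ← R3 + (2)·R1: [0, -8, -6, -19]
R4 ← R4 − (11/5)·R1: [0, 11, 53/5, 137/5]
R3 ← R3 + (2/3)·R2: [0, 0, 16/5, 9/5]
R4 ← R4 − (11/12)·R2: [0, 0, -41/20, -6/5]
R4 ← R4 + (41/64)·R3: [0, 0, 0, -3/64]
4 pivots among 4 columns.
Every column is a pivot column, so the columns are linearly independent.

yes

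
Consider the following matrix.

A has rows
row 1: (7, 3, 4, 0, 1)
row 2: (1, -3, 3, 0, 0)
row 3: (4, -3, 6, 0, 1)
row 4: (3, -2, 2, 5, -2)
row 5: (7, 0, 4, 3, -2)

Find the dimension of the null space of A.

Row reduce to echelon form.
R2 ← R2 − (1/7)·R1: [0, -24/7, 17/7, 0, -1/7]
R3 ← R3 − (4/7)·R1: [0, -33/7, 26/7, 0, 3/7]
R4 ← R4 − (3/7)·R1: [0, -23/7, 2/7, 5, -17/7]
R5 ← R5 − R1: [0, -3, 0, 3, -3]
R3 ← R3 − (11/8)·R2: [0, 0, 3/8, 0, 5/8]
R4 ← R4 − (23/24)·R2: [0, 0, -49/24, 5, -55/24]
R5 ← R5 − (7/8)·R2: [0, 0, -17/8, 3, -23/8]
R4 ← R4 + (49/9)·R3: [0, 0, 0, 5, 10/9]
R5 ← R5 + (17/3)·R3: [0, 0, 0, 3, 2/3]
R5 ← R5 − (3/5)·R4: [0, 0, 0, 0, 0]
4 nonzero rows, so rank(A) = 4.
A has 5 columns; by rank–nullity, nullity = 5 − 4 = 1.

1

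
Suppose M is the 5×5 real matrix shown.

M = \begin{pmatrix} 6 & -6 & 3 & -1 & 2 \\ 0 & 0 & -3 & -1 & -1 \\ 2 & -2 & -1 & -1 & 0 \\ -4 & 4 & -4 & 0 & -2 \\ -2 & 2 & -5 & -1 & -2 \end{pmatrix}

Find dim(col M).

Row reduce to echelon form.
R3 ← R3 − (1/3)·R1: [0, 0, -2, -2/3, -2/3]
R4 ← R4 + (2/3)·R1: [0, 0, -2, -2/3, -2/3]
R5 ← R5 + (1/3)·R1: [0, 0, -4, -4/3, -4/3]
R3 ← R3 − (2/3)·R2: [0, 0, 0, 0, 0]
R4 ← R4 − (2/3)·R2: [0, 0, 0, 0, 0]
R5 ← R5 − (4/3)·R2: [0, 0, 0, 0, 0]
Echelon form has 2 nonzero rows, so rank(M) = 2.
The column space has dimension equal to the rank: 2.

2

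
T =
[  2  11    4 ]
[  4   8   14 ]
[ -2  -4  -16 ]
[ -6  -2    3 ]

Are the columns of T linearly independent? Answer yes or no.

yes

Row reduce T to echelon form.
R2 ← R2 − (2)·R1: [0, -14, 6]
R3 ← R3 + R1: [0, 7, -12]
R4 ← R4 + (3)·R1: [0, 31, 15]
R3 ← R3 + (1/2)·R2: [0, 0, -9]
R4 ← R4 + (31/14)·R2: [0, 0, 198/7]
R4 ← R4 + (22/7)·R3: [0, 0, 0]
3 pivots among 3 columns.
Every column is a pivot column, so the columns are linearly independent.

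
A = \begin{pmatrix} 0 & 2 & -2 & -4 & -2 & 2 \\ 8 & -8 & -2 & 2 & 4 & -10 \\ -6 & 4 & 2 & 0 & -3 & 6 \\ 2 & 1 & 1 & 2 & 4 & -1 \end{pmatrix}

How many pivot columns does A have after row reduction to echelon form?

Row reduce to echelon form.
Swap R1 ↔ R2
R3 ← R3 + (3/4)·R1: [0, -2, 1/2, 3/2, 0, -3/2]
R4 ← R4 − (1/4)·R1: [0, 3, 3/2, 3/2, 3, 3/2]
R3 ← R3 + R2: [0, 0, -3/2, -5/2, -2, 1/2]
R4 ← R4 − (3/2)·R2: [0, 0, 9/2, 15/2, 6, -3/2]
R4 ← R4 + (3)·R3: [0, 0, 0, 0, 0, 0]
Echelon form has 3 nonzero rows, so rank(A) = 3.
Each nonzero row contributes one pivot column: 3 pivot columns.

3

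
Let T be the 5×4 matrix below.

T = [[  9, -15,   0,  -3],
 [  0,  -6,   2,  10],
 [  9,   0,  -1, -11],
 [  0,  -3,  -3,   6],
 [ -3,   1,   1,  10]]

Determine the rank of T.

4

Row reduce to echelon form.
R3 ← R3 − R1: [0, 15, -1, -8]
R5 ← R5 + (1/3)·R1: [0, -4, 1, 9]
R3 ← R3 + (5/2)·R2: [0, 0, 4, 17]
R4 ← R4 − (1/2)·R2: [0, 0, -4, 1]
R5 ← R5 − (2/3)·R2: [0, 0, -1/3, 7/3]
R4 ← R4 + R3: [0, 0, 0, 18]
R5 ← R5 + (1/12)·R3: [0, 0, 0, 15/4]
R5 ← R5 − (5/24)·R4: [0, 0, 0, 0]
Echelon form has 4 nonzero rows, so rank(T) = 4.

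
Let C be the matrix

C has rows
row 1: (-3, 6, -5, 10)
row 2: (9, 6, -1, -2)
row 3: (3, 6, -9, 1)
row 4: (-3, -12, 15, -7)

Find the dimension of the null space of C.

1

Row reduce to echelon form.
R2 ← R2 + (3)·R1: [0, 24, -16, 28]
R3 ← R3 + R1: [0, 12, -14, 11]
R4 ← R4 − R1: [0, -18, 20, -17]
R3 ← R3 − (1/2)·R2: [0, 0, -6, -3]
R4 ← R4 + (3/4)·R2: [0, 0, 8, 4]
R4 ← R4 + (4/3)·R3: [0, 0, 0, 0]
3 nonzero rows, so rank(C) = 3.
C has 4 columns; by rank–nullity, nullity = 4 − 3 = 1.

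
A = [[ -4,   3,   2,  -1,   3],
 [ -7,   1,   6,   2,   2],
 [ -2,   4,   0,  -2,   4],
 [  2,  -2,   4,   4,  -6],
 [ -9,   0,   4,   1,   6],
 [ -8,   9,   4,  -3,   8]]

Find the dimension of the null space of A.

Row reduce to echelon form.
R2 ← R2 − (7/4)·R1: [0, -17/4, 5/2, 15/4, -13/4]
R3 ← R3 − (1/2)·R1: [0, 5/2, -1, -3/2, 5/2]
R4 ← R4 + (1/2)·R1: [0, -1/2, 5, 7/2, -9/2]
R5 ← R5 − (9/4)·R1: [0, -27/4, -1/2, 13/4, -3/4]
R6 ← R6 − (2)·R1: [0, 3, 0, -1, 2]
R3 ← R3 + (10/17)·R2: [0, 0, 8/17, 12/17, 10/17]
R4 ← R4 − (2/17)·R2: [0, 0, 80/17, 52/17, -70/17]
R5 ← R5 − (27/17)·R2: [0, 0, -76/17, -46/17, 75/17]
R6 ← R6 + (12/17)·R2: [0, 0, 30/17, 28/17, -5/17]
R4 ← R4 − (10)·R3: [0, 0, 0, -4, -10]
R5 ← R5 + (19/2)·R3: [0, 0, 0, 4, 10]
R6 ← R6 − (15/4)·R3: [0, 0, 0, -1, -5/2]
R5 ← R5 + R4: [0, 0, 0, 0, 0]
R6 ← R6 − (1/4)·R4: [0, 0, 0, 0, 0]
4 nonzero rows, so rank(A) = 4.
A has 5 columns; by rank–nullity, nullity = 5 − 4 = 1.

1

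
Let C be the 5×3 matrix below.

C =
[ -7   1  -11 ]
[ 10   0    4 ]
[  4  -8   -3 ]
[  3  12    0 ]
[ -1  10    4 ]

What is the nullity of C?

Row reduce to echelon form.
R2 ← R2 + (10/7)·R1: [0, 10/7, -82/7]
R3 ← R3 + (4/7)·R1: [0, -52/7, -65/7]
R4 ← R4 + (3/7)·R1: [0, 87/7, -33/7]
R5 ← R5 − (1/7)·R1: [0, 69/7, 39/7]
R3 ← R3 + (26/5)·R2: [0, 0, -351/5]
R4 ← R4 − (87/10)·R2: [0, 0, 486/5]
R5 ← R5 − (69/10)·R2: [0, 0, 432/5]
R4 ← R4 + (18/13)·R3: [0, 0, 0]
R5 ← R5 + (16/13)·R3: [0, 0, 0]
3 nonzero rows, so rank(C) = 3.
C has 3 columns; by rank–nullity, nullity = 3 − 3 = 0.

0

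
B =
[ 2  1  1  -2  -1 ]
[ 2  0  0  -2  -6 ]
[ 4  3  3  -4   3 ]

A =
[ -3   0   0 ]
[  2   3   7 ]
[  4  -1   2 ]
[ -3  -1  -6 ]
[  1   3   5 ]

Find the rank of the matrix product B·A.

2

First compute BA:
[[  5,   1,  16],
 [ -6, -16, -18],
 [ 21,  19,  66]]
Now row reduce the product.
R2 ← R2 + (6/5)·R1: [0, -74/5, 6/5]
R3 ← R3 − (21/5)·R1: [0, 74/5, -6/5]
R3 ← R3 + R2: [0, 0, 0]
2 nonzero rows, so rank(BA) = 2.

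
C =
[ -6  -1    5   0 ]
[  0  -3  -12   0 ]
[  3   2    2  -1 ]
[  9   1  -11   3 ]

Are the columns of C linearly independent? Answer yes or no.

Row reduce C to echelon form.
R3 ← R3 + (1/2)·R1: [0, 3/2, 9/2, -1]
R4 ← R4 + (3/2)·R1: [0, -1/2, -7/2, 3]
R3 ← R3 + (1/2)·R2: [0, 0, -3/2, -1]
R4 ← R4 − (1/6)·R2: [0, 0, -3/2, 3]
R4 ← R4 − R3: [0, 0, 0, 4]
4 pivots among 4 columns.
Every column is a pivot column, so the columns are linearly independent.

yes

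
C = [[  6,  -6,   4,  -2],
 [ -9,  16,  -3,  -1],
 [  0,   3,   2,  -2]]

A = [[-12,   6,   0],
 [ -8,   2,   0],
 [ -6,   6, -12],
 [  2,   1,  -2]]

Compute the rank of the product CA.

First compute CA:
[[-52,  46, -44],
 [ -4, -41,  38],
 [-40,  16, -20]]
Now row reduce the product.
R2 ← R2 − (1/13)·R1: [0, -579/13, 538/13]
R3 ← R3 − (10/13)·R1: [0, -252/13, 180/13]
R3 ← R3 − (84/193)·R2: [0, 0, -804/193]
3 nonzero rows, so rank(CA) = 3.

3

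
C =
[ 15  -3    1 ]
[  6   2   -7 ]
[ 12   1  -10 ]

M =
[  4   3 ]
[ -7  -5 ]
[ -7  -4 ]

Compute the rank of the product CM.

First compute CM:
[[ 74,  56],
 [ 59,  36],
 [111,  71]]
Now row reduce the product.
R2 ← R2 − (59/74)·R1: [0, -320/37]
R3 ← R3 − (3/2)·R1: [0, -13]
R3 ← R3 − (481/320)·R2: [0, 0]
2 nonzero rows, so rank(CM) = 2.

2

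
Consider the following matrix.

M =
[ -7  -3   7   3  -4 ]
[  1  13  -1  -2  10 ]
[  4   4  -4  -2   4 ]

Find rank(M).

2

Row reduce to echelon form.
R2 ← R2 + (1/7)·R1: [0, 88/7, 0, -11/7, 66/7]
R3 ← R3 + (4/7)·R1: [0, 16/7, 0, -2/7, 12/7]
R3 ← R3 − (2/11)·R2: [0, 0, 0, 0, 0]
Echelon form has 2 nonzero rows, so rank(M) = 2.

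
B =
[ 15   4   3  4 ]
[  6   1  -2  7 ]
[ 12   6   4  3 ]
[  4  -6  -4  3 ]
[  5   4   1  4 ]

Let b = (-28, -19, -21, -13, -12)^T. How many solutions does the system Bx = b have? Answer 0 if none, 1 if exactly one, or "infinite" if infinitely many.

infinite

Row reduce the augmented matrix [B | b].
R2 ← R2 − (2/5)·R1: [0, -3/5, -16/5, 27/5, -39/5]
R3 ← R3 − (4/5)·R1: [0, 14/5, 8/5, -1/5, 7/5]
R4 ← R4 − (4/15)·R1: [0, -106/15, -24/5, 29/15, -83/15]
R5 ← R5 − (1/3)·R1: [0, 8/3, 0, 8/3, -8/3]
R3 ← R3 + (14/3)·R2: [0, 0, -40/3, 25, -35]
R4 ← R4 − (106/9)·R2: [0, 0, 296/9, -185/3, 259/3]
R5 ← R5 + (40/9)·R2: [0, 0, -128/9, 80/3, -112/3]
R4 ← R4 + (37/15)·R3: [0, 0, 0, 0, 0]
R5 ← R5 − (16/15)·R3: [0, 0, 0, 0, 0]
The echelon form has 3 nonzero rows, and every pivot lies in the first 4 columns, so rank(B) = rank([B|b]) = 3.
The system is consistent.
rank = 3 < 4 unknowns, so there are infinitely many solutions.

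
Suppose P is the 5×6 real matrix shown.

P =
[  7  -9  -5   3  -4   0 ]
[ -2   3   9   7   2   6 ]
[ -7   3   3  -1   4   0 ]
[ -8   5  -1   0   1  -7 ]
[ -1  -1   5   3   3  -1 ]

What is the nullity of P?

Row reduce to echelon form.
R2 ← R2 + (2/7)·R1: [0, 3/7, 53/7, 55/7, 6/7, 6]
R3 ← R3 + R1: [0, -6, -2, 2, 0, 0]
R4 ← R4 + (8/7)·R1: [0, -37/7, -47/7, 24/7, -25/7, -7]
R5 ← R5 + (1/7)·R1: [0, -16/7, 30/7, 24/7, 17/7, -1]
R3 ← R3 + (14)·R2: [0, 0, 104, 112, 12, 84]
R4 ← R4 + (37/3)·R2: [0, 0, 260/3, 301/3, 7, 67]
R5 ← R5 + (16/3)·R2: [0, 0, 134/3, 136/3, 7, 31]
R4 ← R4 − (5/6)·R3: [0, 0, 0, 7, -3, -3]
R5 ← R5 − (67/156)·R3: [0, 0, 0, -36/13, 24/13, -66/13]
R5 ← R5 + (36/91)·R4: [0, 0, 0, 0, 60/91, -570/91]
5 nonzero rows, so rank(P) = 5.
P has 6 columns; by rank–nullity, nullity = 6 − 5 = 1.

1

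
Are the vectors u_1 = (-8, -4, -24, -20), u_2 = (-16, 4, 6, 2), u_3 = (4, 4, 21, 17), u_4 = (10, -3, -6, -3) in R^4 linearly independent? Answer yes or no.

Form the matrix with these vectors as rows and row reduce.
R2 ← R2 − (2)·R1: [0, 12, 54, 42]
R3 ← R3 + (1/2)·R1: [0, 2, 9, 7]
R4 ← R4 + (5/4)·R1: [0, -8, -36, -28]
R3 ← R3 − (1/6)·R2: [0, 0, 0, 0]
R4 ← R4 + (2/3)·R2: [0, 0, 0, 0]
2 nonzero rows, so the 4 vectors span a space of dimension 2.
Since 2 < 4, the vectors are linearly dependent.

no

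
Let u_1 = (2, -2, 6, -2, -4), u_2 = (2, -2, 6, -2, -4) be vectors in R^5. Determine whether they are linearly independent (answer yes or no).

Form the matrix with these vectors as rows and row reduce.
R2 ← R2 − R1: [0, 0, 0, 0, 0]
1 nonzero row, so the 2 vectors span a space of dimension 1.
Since 1 < 2, the vectors are linearly dependent.

no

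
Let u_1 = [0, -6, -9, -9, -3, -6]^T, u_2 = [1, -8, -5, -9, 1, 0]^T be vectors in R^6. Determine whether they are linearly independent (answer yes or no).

yes

Form the matrix with these vectors as rows and row reduce.
Swap R1 ↔ R2
2 nonzero rows, so the 2 vectors span a space of dimension 2.
Since 2 = 2, the vectors are linearly independent.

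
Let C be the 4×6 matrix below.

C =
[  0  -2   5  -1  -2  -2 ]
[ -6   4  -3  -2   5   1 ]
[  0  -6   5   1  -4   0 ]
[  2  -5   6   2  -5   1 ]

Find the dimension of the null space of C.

Row reduce to echelon form.
Swap R1 ↔ R2
R4 ← R4 + (1/3)·R1: [0, -11/3, 5, 4/3, -10/3, 4/3]
R3 ← R3 − (3)·R2: [0, 0, -10, 4, 2, 6]
R4 ← R4 − (11/6)·R2: [0, 0, -25/6, 19/6, 1/3, 5]
R4 ← R4 − (5/12)·R3: [0, 0, 0, 3/2, -1/2, 5/2]
4 nonzero rows, so rank(C) = 4.
C has 6 columns; by rank–nullity, nullity = 6 − 4 = 2.

2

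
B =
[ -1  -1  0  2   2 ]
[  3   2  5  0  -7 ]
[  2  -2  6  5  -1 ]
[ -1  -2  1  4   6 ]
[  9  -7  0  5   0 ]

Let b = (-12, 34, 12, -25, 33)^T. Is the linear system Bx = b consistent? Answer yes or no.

yes

Row reduce the augmented matrix [B | b].
R2 ← R2 + (3)·R1: [0, -1, 5, 6, -1, -2]
R3 ← R3 + (2)·R1: [0, -4, 6, 9, 3, -12]
R4 ← R4 − R1: [0, -1, 1, 2, 4, -13]
R5 ← R5 + (9)·R1: [0, -16, 0, 23, 18, -75]
R3 ← R3 − (4)·R2: [0, 0, -14, -15, 7, -4]
R4 ← R4 − R2: [0, 0, -4, -4, 5, -11]
R5 ← R5 − (16)·R2: [0, 0, -80, -73, 34, -43]
R4 ← R4 − (2/7)·R3: [0, 0, 0, 2/7, 3, -69/7]
R5 ← R5 − (40/7)·R3: [0, 0, 0, 89/7, -6, -141/7]
R5 ← R5 − (89/2)·R4: [0, 0, 0, 0, -279/2, 837/2]
The echelon form has 5 nonzero rows, and every pivot lies in the first 5 columns, so rank(B) = rank([B|b]) = 5.
The system is consistent.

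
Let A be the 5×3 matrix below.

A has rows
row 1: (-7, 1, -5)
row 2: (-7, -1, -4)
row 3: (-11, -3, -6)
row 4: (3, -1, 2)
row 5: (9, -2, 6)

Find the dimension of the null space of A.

Row reduce to echelon form.
R2 ← R2 − R1: [0, -2, 1]
R3 ← R3 − (11/7)·R1: [0, -32/7, 13/7]
R4 ← R4 + (3/7)·R1: [0, -4/7, -1/7]
R5 ← R5 + (9/7)·R1: [0, -5/7, -3/7]
R3 ← R3 − (16/7)·R2: [0, 0, -3/7]
R4 ← R4 − (2/7)·R2: [0, 0, -3/7]
R5 ← R5 − (5/14)·R2: [0, 0, -11/14]
R4 ← R4 − R3: [0, 0, 0]
R5 ← R5 − (11/6)·R3: [0, 0, 0]
3 nonzero rows, so rank(A) = 3.
A has 3 columns; by rank–nullity, nullity = 3 − 3 = 0.

0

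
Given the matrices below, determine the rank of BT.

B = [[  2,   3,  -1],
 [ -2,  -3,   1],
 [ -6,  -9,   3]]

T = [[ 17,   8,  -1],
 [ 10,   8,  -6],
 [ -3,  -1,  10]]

First compute BT:
[[ 67,  41, -30],
 [-67, -41,  30],
 [-201, -123,  90]]
Now row reduce the product.
R2 ← R2 + R1: [0, 0, 0]
R3 ← R3 + (3)·R1: [0, 0, 0]
1 nonzero row, so rank(BT) = 1.

1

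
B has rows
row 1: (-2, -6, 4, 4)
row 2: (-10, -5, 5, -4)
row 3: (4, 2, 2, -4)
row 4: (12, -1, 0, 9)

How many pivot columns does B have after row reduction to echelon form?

3

Row reduce to echelon form.
R2 ← R2 − (5)·R1: [0, 25, -15, -24]
R3 ← R3 + (2)·R1: [0, -10, 10, 4]
R4 ← R4 + (6)·R1: [0, -37, 24, 33]
R3 ← R3 + (2/5)·R2: [0, 0, 4, -28/5]
R4 ← R4 + (37/25)·R2: [0, 0, 9/5, -63/25]
R4 ← R4 − (9/20)·R3: [0, 0, 0, 0]
Echelon form has 3 nonzero rows, so rank(B) = 3.
Each nonzero row contributes one pivot column: 3 pivot columns.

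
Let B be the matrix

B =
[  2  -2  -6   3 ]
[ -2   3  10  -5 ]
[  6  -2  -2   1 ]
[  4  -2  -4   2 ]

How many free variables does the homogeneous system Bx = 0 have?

2

Row reduce to echelon form.
R2 ← R2 + R1: [0, 1, 4, -2]
R3 ← R3 − (3)·R1: [0, 4, 16, -8]
R4 ← R4 − (2)·R1: [0, 2, 8, -4]
R3 ← R3 − (4)·R2: [0, 0, 0, 0]
R4 ← R4 − (2)·R2: [0, 0, 0, 0]
2 nonzero rows, so rank(B) = 2.
B has 4 columns; by rank–nullity, nullity = 4 − 2 = 2.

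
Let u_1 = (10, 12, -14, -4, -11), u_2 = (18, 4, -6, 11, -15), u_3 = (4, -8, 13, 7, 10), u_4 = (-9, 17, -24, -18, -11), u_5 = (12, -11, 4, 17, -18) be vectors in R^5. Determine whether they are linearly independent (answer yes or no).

yes

Form the matrix with these vectors as rows and row reduce.
R2 ← R2 − (9/5)·R1: [0, -88/5, 96/5, 91/5, 24/5]
R3 ← R3 − (2/5)·R1: [0, -64/5, 93/5, 43/5, 72/5]
R4 ← R4 + (9/10)·R1: [0, 139/5, -183/5, -108/5, -209/10]
R5 ← R5 − (6/5)·R1: [0, -127/5, 104/5, 109/5, -24/5]
R3 ← R3 − (8/11)·R2: [0, 0, 51/11, -51/11, 120/11]
R4 ← R4 + (139/88)·R2: [0, 0, -69/11, 629/88, -293/22]
R5 ← R5 − (127/88)·R2: [0, 0, -76/11, -393/88, -129/11]
R4 ← R4 + (23/17)·R3: [0, 0, 0, 7/8, 49/34]
R5 ← R5 + (76/51)·R3: [0, 0, 0, -91/8, 77/17]
R5 ← R5 + (13)·R4: [0, 0, 0, 0, 791/34]
5 nonzero rows, so the 5 vectors span a space of dimension 5.
Since 5 = 5, the vectors are linearly independent.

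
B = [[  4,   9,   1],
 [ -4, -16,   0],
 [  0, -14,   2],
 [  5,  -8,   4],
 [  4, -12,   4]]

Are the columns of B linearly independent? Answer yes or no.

no

Row reduce B to echelon form.
R2 ← R2 + R1: [0, -7, 1]
R4 ← R4 − (5/4)·R1: [0, -77/4, 11/4]
R5 ← R5 − R1: [0, -21, 3]
R3 ← R3 − (2)·R2: [0, 0, 0]
R4 ← R4 − (11/4)·R2: [0, 0, 0]
R5 ← R5 − (3)·R2: [0, 0, 0]
2 pivots among 3 columns.
Only 2 < 3 pivot columns, so the columns are linearly dependent.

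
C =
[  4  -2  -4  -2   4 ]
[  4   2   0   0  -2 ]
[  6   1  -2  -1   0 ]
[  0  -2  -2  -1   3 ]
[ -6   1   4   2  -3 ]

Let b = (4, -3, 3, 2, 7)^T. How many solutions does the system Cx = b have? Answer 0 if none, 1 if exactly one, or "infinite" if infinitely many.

Row reduce the augmented matrix [C | b].
R2 ← R2 − R1: [0, 4, 4, 2, -6, -7]
R3 ← R3 − (3/2)·R1: [0, 4, 4, 2, -6, -3]
R5 ← R5 + (3/2)·R1: [0, -2, -2, -1, 3, 13]
R3 ← R3 − R2: [0, 0, 0, 0, 0, 4]
R4 ← R4 + (1/2)·R2: [0, 0, 0, 0, 0, -3/2]
R5 ← R5 + (1/2)·R2: [0, 0, 0, 0, 0, 19/2]
R4 ← R4 + (3/8)·R3: [0, 0, 0, 0, 0, 0]
R5 ← R5 − (19/8)·R3: [0, 0, 0, 0, 0, 0]
The echelon form has 3 nonzero rows; the last pivot sits in the augmented column, so rank(C) = 2 but rank([C|b]) = 3.
Since the ranks differ, the system is inconsistent.
It has no solutions.

0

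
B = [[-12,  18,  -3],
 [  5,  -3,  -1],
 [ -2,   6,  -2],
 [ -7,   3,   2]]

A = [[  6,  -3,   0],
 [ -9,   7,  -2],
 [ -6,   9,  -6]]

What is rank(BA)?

First compute BA:
[[-216, 135, -18],
 [ 63, -45,  12],
 [-54,  30,   0],
 [-81,  60, -18]]
Now row reduce the product.
R2 ← R2 + (7/24)·R1: [0, -45/8, 27/4]
R3 ← R3 − (1/4)·R1: [0, -15/4, 9/2]
R4 ← R4 − (3/8)·R1: [0, 75/8, -45/4]
R3 ← R3 − (2/3)·R2: [0, 0, 0]
R4 ← R4 + (5/3)·R2: [0, 0, 0]
2 nonzero rows, so rank(BA) = 2.

2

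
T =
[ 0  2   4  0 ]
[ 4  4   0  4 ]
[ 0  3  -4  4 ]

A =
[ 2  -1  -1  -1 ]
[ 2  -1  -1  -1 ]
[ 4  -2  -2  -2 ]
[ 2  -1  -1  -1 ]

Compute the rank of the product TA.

First compute TA:
[[ 20, -10, -10, -10],
 [ 24, -12, -12, -12],
 [ -2,   1,   1,   1]]
Now row reduce the product.
R2 ← R2 − (6/5)·R1: [0, 0, 0, 0]
R3 ← R3 + (1/10)·R1: [0, 0, 0, 0]
1 nonzero row, so rank(TA) = 1.

1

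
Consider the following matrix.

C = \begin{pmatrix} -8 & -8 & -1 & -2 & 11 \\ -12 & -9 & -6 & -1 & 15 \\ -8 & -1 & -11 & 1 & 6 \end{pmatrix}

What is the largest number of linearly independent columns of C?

Row reduce to echelon form.
R2 ← R2 − (3/2)·R1: [0, 3, -9/2, 2, -3/2]
R3 ← R3 − R1: [0, 7, -10, 3, -5]
R3 ← R3 − (7/3)·R2: [0, 0, 1/2, -5/3, -3/2]
Echelon form has 3 nonzero rows, so rank(C) = 3.
The rank gives the maximum number of linearly independent columns: 3.

3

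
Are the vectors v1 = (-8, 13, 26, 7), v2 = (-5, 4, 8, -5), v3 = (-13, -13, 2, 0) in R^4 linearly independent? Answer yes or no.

yes

Form the matrix with these vectors as rows and row reduce.
R2 ← R2 − (5/8)·R1: [0, -33/8, -33/4, -75/8]
R3 ← R3 − (13/8)·R1: [0, -273/8, -161/4, -91/8]
R3 ← R3 − (91/11)·R2: [0, 0, 28, 728/11]
3 nonzero rows, so the 3 vectors span a space of dimension 3.
Since 3 = 3, the vectors are linearly independent.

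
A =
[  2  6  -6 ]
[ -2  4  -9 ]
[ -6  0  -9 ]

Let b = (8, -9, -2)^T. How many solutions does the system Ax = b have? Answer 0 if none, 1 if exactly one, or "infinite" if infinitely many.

Row reduce the augmented matrix [A | b].
R2 ← R2 + R1: [0, 10, -15, -1]
R3 ← R3 + (3)·R1: [0, 18, -27, 22]
R3 ← R3 − (9/5)·R2: [0, 0, 0, 119/5]
The echelon form has 3 nonzero rows; the last pivot sits in the augmented column, so rank(A) = 2 but rank([A|b]) = 3.
Since the ranks differ, the system is inconsistent.
It has no solutions.

0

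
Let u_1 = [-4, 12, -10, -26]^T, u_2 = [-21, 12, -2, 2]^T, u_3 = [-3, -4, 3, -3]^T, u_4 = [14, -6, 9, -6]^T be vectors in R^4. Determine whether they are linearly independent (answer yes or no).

yes

Form the matrix with these vectors as rows and row reduce.
R2 ← R2 − (21/4)·R1: [0, -51, 101/2, 277/2]
R3 ← R3 − (3/4)·R1: [0, -13, 21/2, 33/2]
R4 ← R4 + (7/2)·R1: [0, 36, -26, -97]
R3 ← R3 − (13/51)·R2: [0, 0, -121/51, -959/51]
R4 ← R4 + (12/17)·R2: [0, 0, 164/17, 13/17]
R4 ← R4 + (492/121)·R3: [0, 0, 0, -9159/121]
4 nonzero rows, so the 4 vectors span a space of dimension 4.
Since 4 = 4, the vectors are linearly independent.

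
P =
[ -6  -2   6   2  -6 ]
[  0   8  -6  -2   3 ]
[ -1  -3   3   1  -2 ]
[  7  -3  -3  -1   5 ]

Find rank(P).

2

Row reduce to echelon form.
R3 ← R3 − (1/6)·R1: [0, -8/3, 2, 2/3, -1]
R4 ← R4 + (7/6)·R1: [0, -16/3, 4, 4/3, -2]
R3 ← R3 + (1/3)·R2: [0, 0, 0, 0, 0]
R4 ← R4 + (2/3)·R2: [0, 0, 0, 0, 0]
Echelon form has 2 nonzero rows, so rank(P) = 2.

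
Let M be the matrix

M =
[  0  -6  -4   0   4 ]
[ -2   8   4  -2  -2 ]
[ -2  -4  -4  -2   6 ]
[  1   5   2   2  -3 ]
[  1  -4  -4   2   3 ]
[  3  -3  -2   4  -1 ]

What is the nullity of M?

2

Row reduce to echelon form.
Swap R1 ↔ R2
R3 ← R3 − R1: [0, -12, -8, 0, 8]
R4 ← R4 + (1/2)·R1: [0, 9, 4, 1, -4]
R5 ← R5 + (1/2)·R1: [0, 0, -2, 1, 2]
R6 ← R6 + (3/2)·R1: [0, 9, 4, 1, -4]
R3 ← R3 − (2)·R2: [0, 0, 0, 0, 0]
R4 ← R4 + (3/2)·R2: [0, 0, -2, 1, 2]
R6 ← R6 + (3/2)·R2: [0, 0, -2, 1, 2]
Swap R3 ↔ R4
R5 ← R5 − R3: [0, 0, 0, 0, 0]
R6 ← R6 − R3: [0, 0, 0, 0, 0]
3 nonzero rows, so rank(M) = 3.
M has 5 columns; by rank–nullity, nullity = 5 − 3 = 2.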